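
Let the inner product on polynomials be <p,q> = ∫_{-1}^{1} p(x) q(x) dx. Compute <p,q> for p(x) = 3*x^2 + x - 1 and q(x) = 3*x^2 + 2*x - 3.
<p,q> = 44/15

Expand the product: p(x)·q(x) = 9*x^4 + 9*x^3 - 10*x^2 - 5*x + 3.
∫_{-1}^{1} of each monomial x^k gives [2/(k+1) if k even, 0 if k odd]. Integrating term-by-term (or equivalently evaluating the antiderivative F(x) = 9*x^5/5 + 9*x^4/4 - 10*x^3/3 - 5*x^2/2 + 3*x at the endpoints):
  F(1) − F(−1) = 73/60 − (-103/60) = 44/15.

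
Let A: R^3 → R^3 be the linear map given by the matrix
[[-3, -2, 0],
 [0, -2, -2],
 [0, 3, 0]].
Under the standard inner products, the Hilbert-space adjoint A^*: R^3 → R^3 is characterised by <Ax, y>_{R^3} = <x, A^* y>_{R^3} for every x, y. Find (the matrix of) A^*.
A^* = A^T =
[[-3, 0, 0],
 [-2, -2, 3],
 [0, -2, 0]]

For real matrices with standard dot products, the defining identity <Ax, y> = <x, A^* y> gives (Ax)^T y = x^T (A^*) y, i.e. x^T A^T y = x^T (A^*) y. Since this holds for all x, y, we must have A^* = A^T. Therefore
A^* =
[[-3, 0, 0],
 [-2, -2, 3],
 [0, -2, 0]].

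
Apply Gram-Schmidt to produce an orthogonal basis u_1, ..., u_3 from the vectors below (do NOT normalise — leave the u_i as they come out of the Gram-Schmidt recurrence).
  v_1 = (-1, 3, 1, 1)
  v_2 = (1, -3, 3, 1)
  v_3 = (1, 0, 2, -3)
Orthogonal basis:
  u_1 = (-1, 3, 1, 1)
  u_2 = (1/2, -3/2, 7/2, 3/2)
  u_3 = (38/51, 13/17, 79/51, -158/51)

Apply the Gram-Schmidt recurrence
  u_1 = v_1
  u_i = v_i − Σ_{j<i} ((v_i · u_j) / (u_j · u_j)) · u_j.

Step by step this gives:
  u_1 = (-1, 3, 1, 1)
  u_2 = (1/2, -3/2, 7/2, 3/2)
  u_3 = (38/51, 13/17, 79/51, -158/51)

Orthogonality check:
  u_2 · u_1 = 0 (should be 0)
  u_3 · u_1 = 0 (should be 0)
  u_3 · u_2 = 0 (should be 0)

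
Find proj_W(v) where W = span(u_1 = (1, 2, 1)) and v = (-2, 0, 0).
proj_W(v) = (-1/3, -2/3, -1/3)

Set up U = [u_1 | ... | u_1] ∈ R^(3×1). The projector onto W = col(U) is P = U (U^T U)^(-1) U^T.
Compute U^T U =
  [6],
and U^T v = (-2).
Solve U^T U · c = U^T v for the coefficients: c = (-1/3). The projection is proj_W(v) = U c.
Check: (v - proj_W(v)) · u_1 = 0  (should be 0).
Result: proj_W(v) = (-1/3, -2/3, -1/3).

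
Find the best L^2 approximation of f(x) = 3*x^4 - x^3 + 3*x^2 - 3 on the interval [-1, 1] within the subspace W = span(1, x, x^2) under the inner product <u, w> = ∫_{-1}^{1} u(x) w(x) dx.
g(x) = 39*x^2/7 - 3*x/5 - 114/35

The best approximation g ∈ W is the orthogonal projection of f onto W. Writing g = a_0 + a_1 x + a_2 x^2, the coefficients solve the normal equations G · a = b where
  G_{ij} = <φ_i, φ_j> and b_i = <f, φ_i>, with φ_0 = 1, φ_1 = x, φ_2 = x^2.
G =
  [2, 0, 2/3]
  [0, 2/3, 0]
  [2/3, 0, 2/5],
b = (-14/5, -2/5, 2/35).
Solving gives a_0 = -114/35, a_1 = -3/5, a_2 = 39/7, so
  g(x) = 39*x^2/7 - 3*x/5 - 114/35.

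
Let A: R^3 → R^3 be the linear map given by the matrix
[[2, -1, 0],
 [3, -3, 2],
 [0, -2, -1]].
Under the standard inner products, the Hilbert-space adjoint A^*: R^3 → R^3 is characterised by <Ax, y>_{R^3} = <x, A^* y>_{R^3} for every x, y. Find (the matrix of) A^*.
A^* = A^T =
[[2, 3, 0],
 [-1, -3, -2],
 [0, 2, -1]]

For real matrices with standard dot products, the defining identity <Ax, y> = <x, A^* y> gives (Ax)^T y = x^T (A^*) y, i.e. x^T A^T y = x^T (A^*) y. Since this holds for all x, y, we must have A^* = A^T. Therefore
A^* =
[[2, 3, 0],
 [-1, -3, -2],
 [0, 2, -1]].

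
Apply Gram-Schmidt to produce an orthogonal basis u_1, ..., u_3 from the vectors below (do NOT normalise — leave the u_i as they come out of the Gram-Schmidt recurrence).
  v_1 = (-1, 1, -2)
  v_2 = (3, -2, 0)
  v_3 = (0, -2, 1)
Orthogonal basis:
  u_1 = (-1, 1, -2)
  u_2 = (13/6, -7/6, -5/3)
  u_3 = (-44/53, -66/53, -11/53)

Apply the Gram-Schmidt recurrence
  u_1 = v_1
  u_i = v_i − Σ_{j<i} ((v_i · u_j) / (u_j · u_j)) · u_j.

Step by step this gives:
  u_1 = (-1, 1, -2)
  u_2 = (13/6, -7/6, -5/3)
  u_3 = (-44/53, -66/53, -11/53)

Orthogonality check:
  u_2 · u_1 = 0 (should be 0)
  u_3 · u_1 = 0 (should be 0)
  u_3 · u_2 = 0 (should be 0)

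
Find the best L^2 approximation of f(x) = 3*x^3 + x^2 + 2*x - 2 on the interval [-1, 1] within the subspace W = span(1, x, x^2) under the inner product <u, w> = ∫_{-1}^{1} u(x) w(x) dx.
g(x) = x^2 + 19*x/5 - 2

The best approximation g ∈ W is the orthogonal projection of f onto W. Writing g = a_0 + a_1 x + a_2 x^2, the coefficients solve the normal equations G · a = b where
  G_{ij} = <φ_i, φ_j> and b_i = <f, φ_i>, with φ_0 = 1, φ_1 = x, φ_2 = x^2.
G =
  [2, 0, 2/3]
  [0, 2/3, 0]
  [2/3, 0, 2/5],
b = (-10/3, 38/15, -14/15).
Solving gives a_0 = -2, a_1 = 19/5, a_2 = 1, so
  g(x) = x^2 + 19*x/5 - 2.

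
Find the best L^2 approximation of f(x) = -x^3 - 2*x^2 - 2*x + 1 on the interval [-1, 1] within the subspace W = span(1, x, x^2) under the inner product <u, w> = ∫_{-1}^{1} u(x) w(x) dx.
g(x) = -2*x^2 - 13*x/5 + 1

The best approximation g ∈ W is the orthogonal projection of f onto W. Writing g = a_0 + a_1 x + a_2 x^2, the coefficients solve the normal equations G · a = b where
  G_{ij} = <φ_i, φ_j> and b_i = <f, φ_i>, with φ_0 = 1, φ_1 = x, φ_2 = x^2.
G =
  [2, 0, 2/3]
  [0, 2/3, 0]
  [2/3, 0, 2/5],
b = (2/3, -26/15, -2/15).
Solving gives a_0 = 1, a_1 = -13/5, a_2 = -2, so
  g(x) = -2*x^2 - 13*x/5 + 1.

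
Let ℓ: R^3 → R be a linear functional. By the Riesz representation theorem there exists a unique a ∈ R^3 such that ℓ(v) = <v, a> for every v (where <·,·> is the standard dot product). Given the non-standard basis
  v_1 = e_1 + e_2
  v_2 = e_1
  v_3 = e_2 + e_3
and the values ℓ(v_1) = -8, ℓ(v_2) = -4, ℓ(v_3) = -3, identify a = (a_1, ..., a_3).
a = (-4, -4, 1)

Write a = (a_1, ..., a_3) in the standard basis. For each basis vector v_i, ℓ(v_i) = <v_i, a> is a linear equation in the a_j's. Collect the n equations into a matrix system V a = ℓ, where row i of V is v_i (expressed in the standard basis). Since V is invertible (lower-triangular with 1s on the diagonal, up to permutation), solve by back-substitution:
  V =
[[1, 1, 0],
 [1, 0, 0],
 [0, 1, 1]]
  V a = (-8, -4, -3)
Solving gives a = (-4, -4, 1).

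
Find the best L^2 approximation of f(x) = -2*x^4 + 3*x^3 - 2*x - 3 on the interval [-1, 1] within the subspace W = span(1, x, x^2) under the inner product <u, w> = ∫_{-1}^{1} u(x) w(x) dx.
g(x) = -12*x^2/7 - x/5 - 99/35

The best approximation g ∈ W is the orthogonal projection of f onto W. Writing g = a_0 + a_1 x + a_2 x^2, the coefficients solve the normal equations G · a = b where
  G_{ij} = <φ_i, φ_j> and b_i = <f, φ_i>, with φ_0 = 1, φ_1 = x, φ_2 = x^2.
G =
  [2, 0, 2/3]
  [0, 2/3, 0]
  [2/3, 0, 2/5],
b = (-34/5, -2/15, -18/7).
Solving gives a_0 = -99/35, a_1 = -1/5, a_2 = -12/7, so
  g(x) = -12*x^2/7 - x/5 - 99/35.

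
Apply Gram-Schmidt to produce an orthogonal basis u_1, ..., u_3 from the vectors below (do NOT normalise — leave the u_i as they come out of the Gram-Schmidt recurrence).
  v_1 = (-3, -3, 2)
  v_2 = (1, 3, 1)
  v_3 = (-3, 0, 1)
Orthogonal basis:
  u_1 = (-3, -3, 2)
  u_2 = (-4/11, 18/11, 21/11)
  u_3 = (-189/142, 105/142, -63/71)

Apply the Gram-Schmidt recurrence
  u_1 = v_1
  u_i = v_i − Σ_{j<i} ((v_i · u_j) / (u_j · u_j)) · u_j.

Step by step this gives:
  u_1 = (-3, -3, 2)
  u_2 = (-4/11, 18/11, 21/11)
  u_3 = (-189/142, 105/142, -63/71)

Orthogonality check:
  u_2 · u_1 = 0 (should be 0)
  u_3 · u_1 = 0 (should be 0)
  u_3 · u_2 = 0 (should be 0)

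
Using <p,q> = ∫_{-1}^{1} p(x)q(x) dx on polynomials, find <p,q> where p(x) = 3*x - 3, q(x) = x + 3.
<p,q> = -16

Expand the product: p(x)·q(x) = 3*x^2 + 6*x - 9.
∫_{-1}^{1} of each monomial x^k gives [2/(k+1) if k even, 0 if k odd]. Integrating term-by-term (or equivalently evaluating the antiderivative F(x) = x^3 + 3*x^2 - 9*x at the endpoints):
  F(1) − F(−1) = -5 − (11) = -16.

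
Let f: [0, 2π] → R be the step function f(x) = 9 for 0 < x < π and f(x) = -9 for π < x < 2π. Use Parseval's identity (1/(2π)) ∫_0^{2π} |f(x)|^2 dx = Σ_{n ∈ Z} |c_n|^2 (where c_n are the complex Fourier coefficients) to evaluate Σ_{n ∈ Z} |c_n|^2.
Σ |c_n|^2 = 81

Parseval equates the L^2 energy of f (normalised by 1/(2π)) with the ℓ^2 sum of its Fourier coefficients: (1/(2π)) ∫_0^{2π} |f|^2 = Σ |c_n|^2.
Compute the left side: (1/(2π)) [∫_0^π 9^2 dx + ∫_π^{2π} (-9)^2 dx] = (1/(2π)) · (81π + 81π) = (81 + 81)/2 = 81.
So Σ_{n ∈ Z} |c_n|^2 = 81.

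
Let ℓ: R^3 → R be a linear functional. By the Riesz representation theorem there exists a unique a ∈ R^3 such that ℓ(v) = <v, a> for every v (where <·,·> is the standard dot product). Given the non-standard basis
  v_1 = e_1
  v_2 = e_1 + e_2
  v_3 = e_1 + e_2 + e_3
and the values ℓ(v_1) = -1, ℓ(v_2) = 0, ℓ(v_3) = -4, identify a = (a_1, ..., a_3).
a = (-1, 1, -4)

Write a = (a_1, ..., a_3) in the standard basis. For each basis vector v_i, ℓ(v_i) = <v_i, a> is a linear equation in the a_j's. Collect the n equations into a matrix system V a = ℓ, where row i of V is v_i (expressed in the standard basis). Since V is invertible (lower-triangular with 1s on the diagonal, up to permutation), solve by back-substitution:
  V =
[[1, 0, 0],
 [1, 1, 0],
 [1, 1, 1]]
  V a = (-1, 0, -4)
Solving gives a = (-1, 1, -4).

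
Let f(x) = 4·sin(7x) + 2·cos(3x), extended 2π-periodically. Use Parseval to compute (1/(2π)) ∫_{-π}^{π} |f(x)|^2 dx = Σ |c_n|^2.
Σ |c_n|^2 = 10

Expand |f|^2 and use orthogonality of {sin(nx), cos(mx)} on [-π, π]:
  ∫_{-π}^{π} sin(nx)^2 dx = π, ∫ cos(mx)^2 dx = π, and cross terms integrate to 0.
So ∫_{-π}^{π} f(x)^2 dx = 4^2 · π + 2^2 · π = (16 + 4)π.
Divide by 2π: (16 + 4)/2 = 10.
By Parseval, this equals Σ |c_n|^2.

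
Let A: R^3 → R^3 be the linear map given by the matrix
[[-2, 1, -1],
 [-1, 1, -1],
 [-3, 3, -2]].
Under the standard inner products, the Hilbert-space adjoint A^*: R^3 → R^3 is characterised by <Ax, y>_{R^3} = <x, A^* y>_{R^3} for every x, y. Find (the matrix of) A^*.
A^* = A^T =
[[-2, -1, -3],
 [1, 1, 3],
 [-1, -1, -2]]

For real matrices with standard dot products, the defining identity <Ax, y> = <x, A^* y> gives (Ax)^T y = x^T (A^*) y, i.e. x^T A^T y = x^T (A^*) y. Since this holds for all x, y, we must have A^* = A^T. Therefore
A^* =
[[-2, -1, -3],
 [1, 1, 3],
 [-1, -1, -2]].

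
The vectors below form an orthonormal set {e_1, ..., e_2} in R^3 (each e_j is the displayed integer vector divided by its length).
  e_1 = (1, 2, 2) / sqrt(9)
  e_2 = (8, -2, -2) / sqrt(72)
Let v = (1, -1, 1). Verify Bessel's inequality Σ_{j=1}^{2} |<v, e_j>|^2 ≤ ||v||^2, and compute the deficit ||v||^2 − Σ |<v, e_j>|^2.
Σ |<v, e_j>|^2 = 1; ||v||^2 = 3; deficit = 2

Write each e_j = u_j / sqrt(<u_j, u_j>) where u_j is the displayed integer vector. Then <v, e_j> = <v, u_j> / sqrt(<u_j, u_j>), so |<v, e_j>|^2 = <v, u_j>^2 / <u_j, u_j>.
Coefficients: <v, e_1> = 1/sqrt(9), <v, e_2> = 8/sqrt(72).
Square and sum: Σ |<v, e_j>|^2 = 1.
Compute ||v||^2 = v·v = 3.
Deficit = 3 − 1 = 2 ≥ 0, confirming Bessel's inequality. (The deficit equals ||v − Σ <v,e_j> e_j||^2, the squared distance from v to span{e_j}.)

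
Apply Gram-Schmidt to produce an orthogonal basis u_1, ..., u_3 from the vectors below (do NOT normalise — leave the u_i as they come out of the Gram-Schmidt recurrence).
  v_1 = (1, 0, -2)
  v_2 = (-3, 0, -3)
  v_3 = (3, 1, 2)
Orthogonal basis:
  u_1 = (1, 0, -2)
  u_2 = (-18/5, 0, -9/5)
  u_3 = (0, 1, 0)

Apply the Gram-Schmidt recurrence
  u_1 = v_1
  u_i = v_i − Σ_{j<i} ((v_i · u_j) / (u_j · u_j)) · u_j.

Step by step this gives:
  u_1 = (1, 0, -2)
  u_2 = (-18/5, 0, -9/5)
  u_3 = (0, 1, 0)

Orthogonality check:
  u_2 · u_1 = 0 (should be 0)
  u_3 · u_1 = 0 (should be 0)
  u_3 · u_2 = 0 (should be 0)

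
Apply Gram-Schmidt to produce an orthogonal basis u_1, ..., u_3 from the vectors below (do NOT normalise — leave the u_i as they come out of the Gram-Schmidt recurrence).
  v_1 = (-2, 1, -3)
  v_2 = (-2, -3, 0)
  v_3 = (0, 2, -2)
Orthogonal basis:
  u_1 = (-2, 1, -3)
  u_2 = (-13/7, -43/14, 3/14)
  u_3 = (36/181, -24/181, -32/181)

Apply the Gram-Schmidt recurrence
  u_1 = v_1
  u_i = v_i − Σ_{j<i} ((v_i · u_j) / (u_j · u_j)) · u_j.

Step by step this gives:
  u_1 = (-2, 1, -3)
  u_2 = (-13/7, -43/14, 3/14)
  u_3 = (36/181, -24/181, -32/181)

Orthogonality check:
  u_2 · u_1 = 0 (should be 0)
  u_3 · u_1 = 0 (should be 0)
  u_3 · u_2 = 0 (should be 0)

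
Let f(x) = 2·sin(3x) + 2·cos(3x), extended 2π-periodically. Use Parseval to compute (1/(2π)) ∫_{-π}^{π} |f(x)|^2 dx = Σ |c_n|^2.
Σ |c_n|^2 = 4

Expand |f|^2 and use orthogonality of {sin(nx), cos(mx)} on [-π, π]:
  ∫_{-π}^{π} sin(nx)^2 dx = π, ∫ cos(mx)^2 dx = π, and cross terms integrate to 0.
So ∫_{-π}^{π} f(x)^2 dx = 2^2 · π + 2^2 · π = (4 + 4)π.
Divide by 2π: (4 + 4)/2 = 4.
By Parseval, this equals Σ |c_n|^2.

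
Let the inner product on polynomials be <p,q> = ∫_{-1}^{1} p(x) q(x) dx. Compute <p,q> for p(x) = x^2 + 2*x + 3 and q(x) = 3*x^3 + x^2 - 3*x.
<p,q> = 4/5

Expand the product: p(x)·q(x) = 3*x^5 + 7*x^4 + 8*x^3 - 3*x^2 - 9*x.
∫_{-1}^{1} of each monomial x^k gives [2/(k+1) if k even, 0 if k odd]. Integrating term-by-term (or equivalently evaluating the antiderivative F(x) = x^6/2 + 7*x^5/5 + 2*x^4 - x^3 - 9*x^2/2 at the endpoints):
  F(1) − F(−1) = -8/5 − (-12/5) = 4/5.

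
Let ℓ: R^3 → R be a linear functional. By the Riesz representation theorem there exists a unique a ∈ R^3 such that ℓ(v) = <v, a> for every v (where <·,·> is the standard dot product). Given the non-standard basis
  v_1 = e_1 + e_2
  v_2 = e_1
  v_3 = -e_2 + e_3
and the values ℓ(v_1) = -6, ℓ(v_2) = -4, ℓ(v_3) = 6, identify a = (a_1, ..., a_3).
a = (-4, -2, 4)

Write a = (a_1, ..., a_3) in the standard basis. For each basis vector v_i, ℓ(v_i) = <v_i, a> is a linear equation in the a_j's. Collect the n equations into a matrix system V a = ℓ, where row i of V is v_i (expressed in the standard basis). Since V is invertible (lower-triangular with 1s on the diagonal, up to permutation), solve by back-substitution:
  V =
[[1, 1, 0],
 [1, 0, 0],
 [0, -1, 1]]
  V a = (-6, -4, 6)
Solving gives a = (-4, -2, 4).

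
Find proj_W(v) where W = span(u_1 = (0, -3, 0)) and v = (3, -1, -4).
proj_W(v) = (0, -1, 0)

Set up U = [u_1 | ... | u_1] ∈ R^(3×1). The projector onto W = col(U) is P = U (U^T U)^(-1) U^T.
Compute U^T U =
  [9],
and U^T v = (3).
Solve U^T U · c = U^T v for the coefficients: c = (1/3). The projection is proj_W(v) = U c.
Check: (v - proj_W(v)) · u_1 = 0  (should be 0).
Result: proj_W(v) = (0, -1, 0).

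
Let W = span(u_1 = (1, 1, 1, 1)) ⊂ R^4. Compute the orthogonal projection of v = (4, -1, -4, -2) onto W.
proj_W(v) = (-3/4, -3/4, -3/4, -3/4)

Set up U = [u_1 | ... | u_1] ∈ R^(4×1). The projector onto W = col(U) is P = U (U^T U)^(-1) U^T.
Compute U^T U =
  [4],
and U^T v = (-3).
Solve U^T U · c = U^T v for the coefficients: c = (-3/4). The projection is proj_W(v) = U c.
Check: (v - proj_W(v)) · u_1 = 0  (should be 0).
Result: proj_W(v) = (-3/4, -3/4, -3/4, -3/4).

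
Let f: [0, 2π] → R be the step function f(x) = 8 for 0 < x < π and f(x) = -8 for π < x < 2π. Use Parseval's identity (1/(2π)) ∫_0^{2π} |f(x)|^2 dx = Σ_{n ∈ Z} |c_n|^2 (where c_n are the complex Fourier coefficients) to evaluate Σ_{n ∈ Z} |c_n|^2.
Σ |c_n|^2 = 64

Parseval equates the L^2 energy of f (normalised by 1/(2π)) with the ℓ^2 sum of its Fourier coefficients: (1/(2π)) ∫_0^{2π} |f|^2 = Σ |c_n|^2.
Compute the left side: (1/(2π)) [∫_0^π 8^2 dx + ∫_π^{2π} (-8)^2 dx] = (1/(2π)) · (64π + 64π) = (64 + 64)/2 = 64.
So Σ_{n ∈ Z} |c_n|^2 = 64.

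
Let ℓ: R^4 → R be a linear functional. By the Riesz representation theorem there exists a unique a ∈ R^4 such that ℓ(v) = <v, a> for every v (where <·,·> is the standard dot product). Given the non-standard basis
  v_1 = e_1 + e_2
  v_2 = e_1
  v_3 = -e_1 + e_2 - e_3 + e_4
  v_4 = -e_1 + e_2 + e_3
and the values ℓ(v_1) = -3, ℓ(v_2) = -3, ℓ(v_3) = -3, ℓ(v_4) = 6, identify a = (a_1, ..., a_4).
a = (-3, 0, 3, -3)

Write a = (a_1, ..., a_4) in the standard basis. For each basis vector v_i, ℓ(v_i) = <v_i, a> is a linear equation in the a_j's. Collect the n equations into a matrix system V a = ℓ, where row i of V is v_i (expressed in the standard basis). Since V is invertible (lower-triangular with 1s on the diagonal, up to permutation), solve by back-substitution:
  V =
[[1, 1, 0, 0],
 [1, 0, 0, 0],
 [-1, 1, -1, 1],
 [-1, 1, 1, 0]]
  V a = (-3, -3, -3, 6)
Solving gives a = (-3, 0, 3, -3).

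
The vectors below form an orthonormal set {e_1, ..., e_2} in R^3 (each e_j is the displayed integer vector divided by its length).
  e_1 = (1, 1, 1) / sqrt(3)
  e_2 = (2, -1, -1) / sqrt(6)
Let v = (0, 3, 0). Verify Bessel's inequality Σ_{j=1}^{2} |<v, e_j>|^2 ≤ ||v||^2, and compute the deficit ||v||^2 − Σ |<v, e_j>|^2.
Σ |<v, e_j>|^2 = 9/2; ||v||^2 = 9; deficit = 9/2

Write each e_j = u_j / sqrt(<u_j, u_j>) where u_j is the displayed integer vector. Then <v, e_j> = <v, u_j> / sqrt(<u_j, u_j>), so |<v, e_j>|^2 = <v, u_j>^2 / <u_j, u_j>.
Coefficients: <v, e_1> = 3/sqrt(3), <v, e_2> = -3/sqrt(6).
Square and sum: Σ |<v, e_j>|^2 = 9/2.
Compute ||v||^2 = v·v = 9.
Deficit = 9 − 9/2 = 9/2 ≥ 0, confirming Bessel's inequality. (The deficit equals ||v − Σ <v,e_j> e_j||^2, the squared distance from v to span{e_j}.)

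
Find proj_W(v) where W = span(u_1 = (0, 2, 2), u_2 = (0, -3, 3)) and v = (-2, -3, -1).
proj_W(v) = (0, -3, -1)

Set up U = [u_1 | ... | u_2] ∈ R^(3×2). The projector onto W = col(U) is P = U (U^T U)^(-1) U^T.
Compute U^T U =
  [8, 0]
  [0, 18],
and U^T v = (-8, 6).
Solve U^T U · c = U^T v for the coefficients: c = (-1, 1/3). The projection is proj_W(v) = U c.
Check: (v - proj_W(v)) · u_1 = 0  (should be 0).
Check: (v - proj_W(v)) · u_2 = 0  (should be 0).
Result: proj_W(v) = (0, -3, -1).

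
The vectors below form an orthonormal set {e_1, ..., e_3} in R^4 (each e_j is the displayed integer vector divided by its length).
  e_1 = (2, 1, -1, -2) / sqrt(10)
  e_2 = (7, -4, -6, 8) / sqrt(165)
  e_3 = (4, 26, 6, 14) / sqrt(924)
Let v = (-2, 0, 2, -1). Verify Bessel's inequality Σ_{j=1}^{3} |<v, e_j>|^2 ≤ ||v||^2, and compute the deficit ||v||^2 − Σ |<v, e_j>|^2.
Σ |<v, e_j>|^2 = 61/7; ||v||^2 = 9; deficit = 2/7

Write each e_j = u_j / sqrt(<u_j, u_j>) where u_j is the displayed integer vector. Then <v, e_j> = <v, u_j> / sqrt(<u_j, u_j>), so |<v, e_j>|^2 = <v, u_j>^2 / <u_j, u_j>.
Coefficients: <v, e_1> = -4/sqrt(10), <v, e_2> = -34/sqrt(165), <v, e_3> = -10/sqrt(924).
Square and sum: Σ |<v, e_j>|^2 = 61/7.
Compute ||v||^2 = v·v = 9.
Deficit = 9 − 61/7 = 2/7 ≥ 0, confirming Bessel's inequality. (The deficit equals ||v − Σ <v,e_j> e_j||^2, the squared distance from v to span{e_j}.)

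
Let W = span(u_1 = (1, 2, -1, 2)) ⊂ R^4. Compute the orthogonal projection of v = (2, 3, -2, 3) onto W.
proj_W(v) = (8/5, 16/5, -8/5, 16/5)

Set up U = [u_1 | ... | u_1] ∈ R^(4×1). The projector onto W = col(U) is P = U (U^T U)^(-1) U^T.
Compute U^T U =
  [10],
and U^T v = (16).
Solve U^T U · c = U^T v for the coefficients: c = (8/5). The projection is proj_W(v) = U c.
Check: (v - proj_W(v)) · u_1 = 0  (should be 0).
Result: proj_W(v) = (8/5, 16/5, -8/5, 16/5).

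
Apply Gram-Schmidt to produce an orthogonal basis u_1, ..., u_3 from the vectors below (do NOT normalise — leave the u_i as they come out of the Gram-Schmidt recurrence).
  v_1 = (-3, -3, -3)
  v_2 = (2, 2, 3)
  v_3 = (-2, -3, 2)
Orthogonal basis:
  u_1 = (-3, -3, -3)
  u_2 = (-1/3, -1/3, 2/3)
  u_3 = (1/2, -1/2, 0)

Apply the Gram-Schmidt recurrence
  u_1 = v_1
  u_i = v_i − Σ_{j<i} ((v_i · u_j) / (u_j · u_j)) · u_j.

Step by step this gives:
  u_1 = (-3, -3, -3)
  u_2 = (-1/3, -1/3, 2/3)
  u_3 = (1/2, -1/2, 0)

Orthogonality check:
  u_2 · u_1 = 0 (should be 0)
  u_3 · u_1 = 0 (should be 0)
  u_3 · u_2 = 0 (should be 0)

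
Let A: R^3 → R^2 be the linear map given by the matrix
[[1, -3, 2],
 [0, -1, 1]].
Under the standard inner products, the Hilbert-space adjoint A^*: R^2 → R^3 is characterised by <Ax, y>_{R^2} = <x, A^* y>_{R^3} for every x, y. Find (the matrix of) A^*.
A^* = A^T =
[[1, 0],
 [-3, -1],
 [2, 1]]

For real matrices with standard dot products, the defining identity <Ax, y> = <x, A^* y> gives (Ax)^T y = x^T (A^*) y, i.e. x^T A^T y = x^T (A^*) y. Since this holds for all x, y, we must have A^* = A^T. Therefore
A^* =
[[1, 0],
 [-3, -1],
 [2, 1]].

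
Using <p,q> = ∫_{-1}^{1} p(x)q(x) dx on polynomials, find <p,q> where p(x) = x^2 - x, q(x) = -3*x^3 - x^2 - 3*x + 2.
<p,q> = 62/15

Expand the product: p(x)·q(x) = -3*x^5 + 2*x^4 - 2*x^3 + 5*x^2 - 2*x.
∫_{-1}^{1} of each monomial x^k gives [2/(k+1) if k even, 0 if k odd]. Integrating term-by-term (or equivalently evaluating the antiderivative F(x) = -x^6/2 + 2*x^5/5 - x^4/2 + 5*x^3/3 - x^2 at the endpoints):
  F(1) − F(−1) = 1/15 − (-61/15) = 62/15.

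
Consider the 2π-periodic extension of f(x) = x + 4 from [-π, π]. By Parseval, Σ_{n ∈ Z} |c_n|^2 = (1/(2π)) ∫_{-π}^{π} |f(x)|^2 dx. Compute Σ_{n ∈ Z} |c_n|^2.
Σ |c_n|^2 = π^2/3 + 16

Expand and integrate term by term over [-π, π]:
  ∫ (x)^2 dx = 1·(2π^3/3); ∫ 2·1·(4)·x dx = 0 (odd integrand); ∫ 4^2 dx = 16·2π.
So (1/(2π)) ∫_{-π}^{π} (x + 4)^2 dx = 1π^2/3 + 16 = π^2/3 + 16.
Parseval ⇒ Σ |c_n|^2 = π^2/3 + 16.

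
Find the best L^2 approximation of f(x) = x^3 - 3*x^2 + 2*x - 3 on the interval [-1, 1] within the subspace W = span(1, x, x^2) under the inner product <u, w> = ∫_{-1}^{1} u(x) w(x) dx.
g(x) = -3*x^2 + 13*x/5 - 3

The best approximation g ∈ W is the orthogonal projection of f onto W. Writing g = a_0 + a_1 x + a_2 x^2, the coefficients solve the normal equations G · a = b where
  G_{ij} = <φ_i, φ_j> and b_i = <f, φ_i>, with φ_0 = 1, φ_1 = x, φ_2 = x^2.
G =
  [2, 0, 2/3]
  [0, 2/3, 0]
  [2/3, 0, 2/5],
b = (-8, 26/15, -16/5).
Solving gives a_0 = -3, a_1 = 13/5, a_2 = -3, so
  g(x) = -3*x^2 + 13*x/5 - 3.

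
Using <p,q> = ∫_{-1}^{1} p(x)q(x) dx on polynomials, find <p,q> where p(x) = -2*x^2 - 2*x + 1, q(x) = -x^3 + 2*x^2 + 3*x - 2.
<p,q> = -24/5

Expand the product: p(x)·q(x) = 2*x^5 - 2*x^4 - 11*x^3 + 7*x - 2.
∫_{-1}^{1} of each monomial x^k gives [2/(k+1) if k even, 0 if k odd]. Integrating term-by-term (or equivalently evaluating the antiderivative F(x) = x^6/3 - 2*x^5/5 - 11*x^4/4 + 7*x^2/2 - 2*x at the endpoints):
  F(1) − F(−1) = -79/60 − (209/60) = -24/5.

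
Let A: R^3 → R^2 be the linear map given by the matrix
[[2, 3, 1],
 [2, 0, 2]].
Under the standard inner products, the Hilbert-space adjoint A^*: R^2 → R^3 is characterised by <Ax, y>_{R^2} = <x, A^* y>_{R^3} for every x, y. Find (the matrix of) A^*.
A^* = A^T =
[[2, 2],
 [3, 0],
 [1, 2]]

For real matrices with standard dot products, the defining identity <Ax, y> = <x, A^* y> gives (Ax)^T y = x^T (A^*) y, i.e. x^T A^T y = x^T (A^*) y. Since this holds for all x, y, we must have A^* = A^T. Therefore
A^* =
[[2, 2],
 [3, 0],
 [1, 2]].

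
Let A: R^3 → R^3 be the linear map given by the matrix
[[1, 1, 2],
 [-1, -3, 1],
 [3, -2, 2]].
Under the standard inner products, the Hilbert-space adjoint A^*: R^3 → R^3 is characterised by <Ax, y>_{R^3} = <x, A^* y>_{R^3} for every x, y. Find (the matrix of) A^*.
A^* = A^T =
[[1, -1, 3],
 [1, -3, -2],
 [2, 1, 2]]

For real matrices with standard dot products, the defining identity <Ax, y> = <x, A^* y> gives (Ax)^T y = x^T (A^*) y, i.e. x^T A^T y = x^T (A^*) y. Since this holds for all x, y, we must have A^* = A^T. Therefore
A^* =
[[1, -1, 3],
 [1, -3, -2],
 [2, 1, 2]].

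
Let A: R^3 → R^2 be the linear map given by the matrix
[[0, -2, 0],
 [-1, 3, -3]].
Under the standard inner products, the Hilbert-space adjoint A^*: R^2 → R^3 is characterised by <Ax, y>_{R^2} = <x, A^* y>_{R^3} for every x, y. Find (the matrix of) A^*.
A^* = A^T =
[[0, -1],
 [-2, 3],
 [0, -3]]

For real matrices with standard dot products, the defining identity <Ax, y> = <x, A^* y> gives (Ax)^T y = x^T (A^*) y, i.e. x^T A^T y = x^T (A^*) y. Since this holds for all x, y, we must have A^* = A^T. Therefore
A^* =
[[0, -1],
 [-2, 3],
 [0, -3]].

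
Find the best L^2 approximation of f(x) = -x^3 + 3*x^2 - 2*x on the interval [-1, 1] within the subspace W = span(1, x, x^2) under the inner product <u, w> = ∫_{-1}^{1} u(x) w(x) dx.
g(x) = 3*x^2 - 13*x/5

The best approximation g ∈ W is the orthogonal projection of f onto W. Writing g = a_0 + a_1 x + a_2 x^2, the coefficients solve the normal equations G · a = b where
  G_{ij} = <φ_i, φ_j> and b_i = <f, φ_i>, with φ_0 = 1, φ_1 = x, φ_2 = x^2.
G =
  [2, 0, 2/3]
  [0, 2/3, 0]
  [2/3, 0, 2/5],
b = (2, -26/15, 6/5).
Solving gives a_0 = 0, a_1 = -13/5, a_2 = 3, so
  g(x) = 3*x^2 - 13*x/5.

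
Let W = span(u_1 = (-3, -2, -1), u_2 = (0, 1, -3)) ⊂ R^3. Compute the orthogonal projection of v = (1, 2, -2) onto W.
proj_W(v) = (174/139, 233/139, -293/139)

Set up U = [u_1 | ... | u_2] ∈ R^(3×2). The projector onto W = col(U) is P = U (U^T U)^(-1) U^T.
Compute U^T U =
  [14, 1]
  [1, 10],
and U^T v = (-5, 8).
Solve U^T U · c = U^T v for the coefficients: c = (-58/139, 117/139). The projection is proj_W(v) = U c.
Check: (v - proj_W(v)) · u_1 = 0  (should be 0).
Check: (v - proj_W(v)) · u_2 = 0  (should be 0).
Result: proj_W(v) = (174/139, 233/139, -293/139).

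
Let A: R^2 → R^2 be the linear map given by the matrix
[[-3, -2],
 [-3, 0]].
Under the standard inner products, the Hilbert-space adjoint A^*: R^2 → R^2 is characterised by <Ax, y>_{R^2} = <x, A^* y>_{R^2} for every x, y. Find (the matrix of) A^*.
A^* = A^T =
[[-3, -3],
 [-2, 0]]

For real matrices with standard dot products, the defining identity <Ax, y> = <x, A^* y> gives (Ax)^T y = x^T (A^*) y, i.e. x^T A^T y = x^T (A^*) y. Since this holds for all x, y, we must have A^* = A^T. Therefore
A^* =
[[-3, -3],
 [-2, 0]].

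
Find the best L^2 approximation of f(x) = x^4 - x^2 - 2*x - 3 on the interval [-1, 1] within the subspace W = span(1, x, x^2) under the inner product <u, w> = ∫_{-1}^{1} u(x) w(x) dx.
g(x) = -x^2/7 - 2*x - 108/35

The best approximation g ∈ W is the orthogonal projection of f onto W. Writing g = a_0 + a_1 x + a_2 x^2, the coefficients solve the normal equations G · a = b where
  G_{ij} = <φ_i, φ_j> and b_i = <f, φ_i>, with φ_0 = 1, φ_1 = x, φ_2 = x^2.
G =
  [2, 0, 2/3]
  [0, 2/3, 0]
  [2/3, 0, 2/5],
b = (-94/15, -4/3, -74/35).
Solving gives a_0 = -108/35, a_1 = -2, a_2 = -1/7, so
  g(x) = -x^2/7 - 2*x - 108/35.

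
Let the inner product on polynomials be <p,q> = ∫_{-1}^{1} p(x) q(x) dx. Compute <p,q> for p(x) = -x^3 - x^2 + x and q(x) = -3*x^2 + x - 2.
<p,q> = 14/5

Expand the product: p(x)·q(x) = 3*x^5 + 2*x^4 - 2*x^3 + 3*x^2 - 2*x.
∫_{-1}^{1} of each monomial x^k gives [2/(k+1) if k even, 0 if k odd]. Integrating term-by-term (or equivalently evaluating the antiderivative F(x) = x^6/2 + 2*x^5/5 - x^4/2 + x^3 - x^2 at the endpoints):
  F(1) − F(−1) = 2/5 − (-12/5) = 14/5.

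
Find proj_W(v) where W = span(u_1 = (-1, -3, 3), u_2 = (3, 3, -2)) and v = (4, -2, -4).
proj_W(v) = (113/47, 81/47, -38/47)

Set up U = [u_1 | ... | u_2] ∈ R^(3×2). The projector onto W = col(U) is P = U (U^T U)^(-1) U^T.
Compute U^T U =
  [19, -18]
  [-18, 22],
and U^T v = (-10, 14).
Solve U^T U · c = U^T v for the coefficients: c = (16/47, 43/47). The projection is proj_W(v) = U c.
Check: (v - proj_W(v)) · u_1 = 0  (should be 0).
Check: (v - proj_W(v)) · u_2 = 0  (should be 0).
Result: proj_W(v) = (113/47, 81/47, -38/47).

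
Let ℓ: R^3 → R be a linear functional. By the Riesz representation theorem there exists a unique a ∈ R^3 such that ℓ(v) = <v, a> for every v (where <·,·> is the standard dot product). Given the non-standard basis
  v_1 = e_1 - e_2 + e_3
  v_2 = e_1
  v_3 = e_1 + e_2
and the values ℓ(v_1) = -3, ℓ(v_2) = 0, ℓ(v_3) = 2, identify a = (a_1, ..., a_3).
a = (0, 2, -1)

Write a = (a_1, ..., a_3) in the standard basis. For each basis vector v_i, ℓ(v_i) = <v_i, a> is a linear equation in the a_j's. Collect the n equations into a matrix system V a = ℓ, where row i of V is v_i (expressed in the standard basis). Since V is invertible (lower-triangular with 1s on the diagonal, up to permutation), solve by back-substitution:
  V =
[[1, -1, 1],
 [1, 0, 0],
 [1, 1, 0]]
  V a = (-3, 0, 2)
Solving gives a = (0, 2, -1).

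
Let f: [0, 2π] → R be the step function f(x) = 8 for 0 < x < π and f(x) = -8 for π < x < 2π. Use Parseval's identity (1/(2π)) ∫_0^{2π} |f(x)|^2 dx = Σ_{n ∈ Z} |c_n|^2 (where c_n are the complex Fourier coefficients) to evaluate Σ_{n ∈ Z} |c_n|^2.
Σ |c_n|^2 = 64

Parseval equates the L^2 energy of f (normalised by 1/(2π)) with the ℓ^2 sum of its Fourier coefficients: (1/(2π)) ∫_0^{2π} |f|^2 = Σ |c_n|^2.
Compute the left side: (1/(2π)) [∫_0^π 8^2 dx + ∫_π^{2π} (-8)^2 dx] = (1/(2π)) · (64π + 64π) = (64 + 64)/2 = 64.
So Σ_{n ∈ Z} |c_n|^2 = 64.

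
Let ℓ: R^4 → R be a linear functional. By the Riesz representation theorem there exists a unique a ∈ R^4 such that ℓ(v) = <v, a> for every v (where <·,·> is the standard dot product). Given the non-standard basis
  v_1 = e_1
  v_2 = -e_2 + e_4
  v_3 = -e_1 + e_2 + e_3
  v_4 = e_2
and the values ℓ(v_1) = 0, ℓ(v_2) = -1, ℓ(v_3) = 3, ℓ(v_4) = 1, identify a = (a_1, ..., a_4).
a = (0, 1, 2, 0)

Write a = (a_1, ..., a_4) in the standard basis. For each basis vector v_i, ℓ(v_i) = <v_i, a> is a linear equation in the a_j's. Collect the n equations into a matrix system V a = ℓ, where row i of V is v_i (expressed in the standard basis). Since V is invertible (lower-triangular with 1s on the diagonal, up to permutation), solve by back-substitution:
  V =
[[1, 0, 0, 0],
 [0, -1, 0, 1],
 [-1, 1, 1, 0],
 [0, 1, 0, 0]]
  V a = (0, -1, 3, 1)
Solving gives a = (0, 1, 2, 0).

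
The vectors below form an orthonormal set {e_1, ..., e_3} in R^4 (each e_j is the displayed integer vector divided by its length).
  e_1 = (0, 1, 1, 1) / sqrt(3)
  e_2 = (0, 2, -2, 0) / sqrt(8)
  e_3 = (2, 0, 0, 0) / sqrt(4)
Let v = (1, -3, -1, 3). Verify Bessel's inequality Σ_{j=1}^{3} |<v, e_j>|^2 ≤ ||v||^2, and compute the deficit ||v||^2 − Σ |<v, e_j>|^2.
Σ |<v, e_j>|^2 = 10/3; ||v||^2 = 20; deficit = 50/3

Write each e_j = u_j / sqrt(<u_j, u_j>) where u_j is the displayed integer vector. Then <v, e_j> = <v, u_j> / sqrt(<u_j, u_j>), so |<v, e_j>|^2 = <v, u_j>^2 / <u_j, u_j>.
Coefficients: <v, e_1> = -1/sqrt(3), <v, e_2> = -4/sqrt(8), <v, e_3> = 2/sqrt(4).
Square and sum: Σ |<v, e_j>|^2 = 10/3.
Compute ||v||^2 = v·v = 20.
Deficit = 20 − 10/3 = 50/3 ≥ 0, confirming Bessel's inequality. (The deficit equals ||v − Σ <v,e_j> e_j||^2, the squared distance from v to span{e_j}.)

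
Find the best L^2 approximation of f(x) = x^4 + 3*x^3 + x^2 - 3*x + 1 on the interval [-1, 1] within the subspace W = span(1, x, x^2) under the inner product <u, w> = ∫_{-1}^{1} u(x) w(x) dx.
g(x) = 13*x^2/7 - 6*x/5 + 32/35

The best approximation g ∈ W is the orthogonal projection of f onto W. Writing g = a_0 + a_1 x + a_2 x^2, the coefficients solve the normal equations G · a = b where
  G_{ij} = <φ_i, φ_j> and b_i = <f, φ_i>, with φ_0 = 1, φ_1 = x, φ_2 = x^2.
G =
  [2, 0, 2/3]
  [0, 2/3, 0]
  [2/3, 0, 2/5],
b = (46/15, -4/5, 142/105).
Solving gives a_0 = 32/35, a_1 = -6/5, a_2 = 13/7, so
  g(x) = 13*x^2/7 - 6*x/5 + 32/35.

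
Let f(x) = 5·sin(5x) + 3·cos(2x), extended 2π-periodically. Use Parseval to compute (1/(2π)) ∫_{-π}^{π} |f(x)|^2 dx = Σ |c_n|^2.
Σ |c_n|^2 = 17

Expand |f|^2 and use orthogonality of {sin(nx), cos(mx)} on [-π, π]:
  ∫_{-π}^{π} sin(nx)^2 dx = π, ∫ cos(mx)^2 dx = π, and cross terms integrate to 0.
So ∫_{-π}^{π} f(x)^2 dx = 5^2 · π + 3^2 · π = (25 + 9)π.
Divide by 2π: (25 + 9)/2 = 17.
By Parseval, this equals Σ |c_n|^2.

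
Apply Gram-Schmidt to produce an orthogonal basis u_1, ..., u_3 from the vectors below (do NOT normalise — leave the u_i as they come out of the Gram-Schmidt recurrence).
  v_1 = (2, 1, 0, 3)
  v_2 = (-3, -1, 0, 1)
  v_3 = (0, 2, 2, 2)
Orthogonal basis:
  u_1 = (2, 1, 0, 3)
  u_2 = (-17/7, -5/7, 0, 13/7)
  u_3 = (-40/69, 110/69, 2, -10/69)

Apply the Gram-Schmidt recurrence
  u_1 = v_1
  u_i = v_i − Σ_{j<i} ((v_i · u_j) / (u_j · u_j)) · u_j.

Step by step this gives:
  u_1 = (2, 1, 0, 3)
  u_2 = (-17/7, -5/7, 0, 13/7)
  u_3 = (-40/69, 110/69, 2, -10/69)

Orthogonality check:
  u_2 · u_1 = 0 (should be 0)
  u_3 · u_1 = 0 (should be 0)
  u_3 · u_2 = 0 (should be 0)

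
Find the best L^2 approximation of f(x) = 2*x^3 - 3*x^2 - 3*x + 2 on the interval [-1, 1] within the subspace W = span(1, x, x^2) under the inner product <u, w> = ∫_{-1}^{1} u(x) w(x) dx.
g(x) = -3*x^2 - 9*x/5 + 2

The best approximation g ∈ W is the orthogonal projection of f onto W. Writing g = a_0 + a_1 x + a_2 x^2, the coefficients solve the normal equations G · a = b where
  G_{ij} = <φ_i, φ_j> and b_i = <f, φ_i>, with φ_0 = 1, φ_1 = x, φ_2 = x^2.
G =
  [2, 0, 2/3]
  [0, 2/3, 0]
  [2/3, 0, 2/5],
b = (2, -6/5, 2/15).
Solving gives a_0 = 2, a_1 = -9/5, a_2 = -3, so
  g(x) = -3*x^2 - 9*x/5 + 2.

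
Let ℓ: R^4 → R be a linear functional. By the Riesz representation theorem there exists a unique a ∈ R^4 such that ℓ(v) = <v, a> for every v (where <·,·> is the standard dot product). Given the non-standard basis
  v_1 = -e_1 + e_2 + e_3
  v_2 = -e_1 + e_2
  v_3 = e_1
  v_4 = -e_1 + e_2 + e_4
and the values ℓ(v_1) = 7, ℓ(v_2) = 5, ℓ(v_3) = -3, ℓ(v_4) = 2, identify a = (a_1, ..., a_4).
a = (-3, 2, 2, -3)

Write a = (a_1, ..., a_4) in the standard basis. For each basis vector v_i, ℓ(v_i) = <v_i, a> is a linear equation in the a_j's. Collect the n equations into a matrix system V a = ℓ, where row i of V is v_i (expressed in the standard basis). Since V is invertible (lower-triangular with 1s on the diagonal, up to permutation), solve by back-substitution:
  V =
[[-1, 1, 1, 0],
 [-1, 1, 0, 0],
 [1, 0, 0, 0],
 [-1, 1, 0, 1]]
  V a = (7, 5, -3, 2)
Solving gives a = (-3, 2, 2, -3).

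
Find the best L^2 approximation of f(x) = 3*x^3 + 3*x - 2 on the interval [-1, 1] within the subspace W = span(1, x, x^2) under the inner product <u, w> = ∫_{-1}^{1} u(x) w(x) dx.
g(x) = 24*x/5 - 2

The best approximation g ∈ W is the orthogonal projection of f onto W. Writing g = a_0 + a_1 x + a_2 x^2, the coefficients solve the normal equations G · a = b where
  G_{ij} = <φ_i, φ_j> and b_i = <f, φ_i>, with φ_0 = 1, φ_1 = x, φ_2 = x^2.
G =
  [2, 0, 2/3]
  [0, 2/3, 0]
  [2/3, 0, 2/5],
b = (-4, 16/5, -4/3).
Solving gives a_0 = -2, a_1 = 24/5, a_2 = 0, so
  g(x) = 24*x/5 - 2.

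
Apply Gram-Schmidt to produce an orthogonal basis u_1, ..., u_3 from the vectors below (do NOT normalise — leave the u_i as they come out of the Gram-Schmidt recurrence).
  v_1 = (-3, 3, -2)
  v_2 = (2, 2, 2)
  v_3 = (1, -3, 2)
Orthogonal basis:
  u_1 = (-3, 3, -2)
  u_2 = (16/11, 28/11, 18/11)
  u_3 = (-25/31, -5/31, 30/31)

Apply the Gram-Schmidt recurrence
  u_1 = v_1
  u_i = v_i − Σ_{j<i} ((v_i · u_j) / (u_j · u_j)) · u_j.

Step by step this gives:
  u_1 = (-3, 3, -2)
  u_2 = (16/11, 28/11, 18/11)
  u_3 = (-25/31, -5/31, 30/31)

Orthogonality check:
  u_2 · u_1 = 0 (should be 0)
  u_3 · u_1 = 0 (should be 0)
  u_3 · u_2 = 0 (should be 0)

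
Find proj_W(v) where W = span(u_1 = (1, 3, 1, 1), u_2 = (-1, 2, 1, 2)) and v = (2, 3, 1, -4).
proj_W(v) = (51/14, 2, 1/14, -12/7)

Set up U = [u_1 | ... | u_2] ∈ R^(4×2). The projector onto W = col(U) is P = U (U^T U)^(-1) U^T.
Compute U^T U =
  [12, 8]
  [8, 10],
and U^T v = (8, -3).
Solve U^T U · c = U^T v for the coefficients: c = (13/7, -25/14). The projection is proj_W(v) = U c.
Check: (v - proj_W(v)) · u_1 = 0  (should be 0).
Check: (v - proj_W(v)) · u_2 = 0  (should be 0).
Result: proj_W(v) = (51/14, 2, 1/14, -12/7).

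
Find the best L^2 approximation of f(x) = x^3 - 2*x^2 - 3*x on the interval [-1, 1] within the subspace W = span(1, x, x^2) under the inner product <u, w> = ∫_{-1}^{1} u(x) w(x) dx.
g(x) = -2*x^2 - 12*x/5

The best approximation g ∈ W is the orthogonal projection of f onto W. Writing g = a_0 + a_1 x + a_2 x^2, the coefficients solve the normal equations G · a = b where
  G_{ij} = <φ_i, φ_j> and b_i = <f, φ_i>, with φ_0 = 1, φ_1 = x, φ_2 = x^2.
G =
  [2, 0, 2/3]
  [0, 2/3, 0]
  [2/3, 0, 2/5],
b = (-4/3, -8/5, -4/5).
Solving gives a_0 = 0, a_1 = -12/5, a_2 = -2, so
  g(x) = -2*x^2 - 12*x/5.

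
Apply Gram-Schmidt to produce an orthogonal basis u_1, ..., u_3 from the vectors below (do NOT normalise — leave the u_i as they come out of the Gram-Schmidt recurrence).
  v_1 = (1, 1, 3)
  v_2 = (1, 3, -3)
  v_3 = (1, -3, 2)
Orthogonal basis:
  u_1 = (1, 1, 3)
  u_2 = (16/11, 38/11, -18/11)
  u_3 = (39/23, -39/46, -13/46)

Apply the Gram-Schmidt recurrence
  u_1 = v_1
  u_i = v_i − Σ_{j<i} ((v_i · u_j) / (u_j · u_j)) · u_j.

Step by step this gives:
  u_1 = (1, 1, 3)
  u_2 = (16/11, 38/11, -18/11)
  u_3 = (39/23, -39/46, -13/46)

Orthogonality check:
  u_2 · u_1 = 0 (should be 0)
  u_3 · u_1 = 0 (should be 0)
  u_3 · u_2 = 0 (should be 0)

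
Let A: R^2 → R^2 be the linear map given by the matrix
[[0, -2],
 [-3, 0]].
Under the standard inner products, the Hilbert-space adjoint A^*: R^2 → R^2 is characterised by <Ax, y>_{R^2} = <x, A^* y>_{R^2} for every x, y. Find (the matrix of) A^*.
A^* = A^T =
[[0, -3],
 [-2, 0]]

For real matrices with standard dot products, the defining identity <Ax, y> = <x, A^* y> gives (Ax)^T y = x^T (A^*) y, i.e. x^T A^T y = x^T (A^*) y. Since this holds for all x, y, we must have A^* = A^T. Therefore
A^* =
[[0, -3],
 [-2, 0]].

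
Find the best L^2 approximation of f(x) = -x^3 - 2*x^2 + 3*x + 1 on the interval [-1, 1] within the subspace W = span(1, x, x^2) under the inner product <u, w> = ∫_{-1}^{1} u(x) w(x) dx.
g(x) = -2*x^2 + 12*x/5 + 1

The best approximation g ∈ W is the orthogonal projection of f onto W. Writing g = a_0 + a_1 x + a_2 x^2, the coefficients solve the normal equations G · a = b where
  G_{ij} = <φ_i, φ_j> and b_i = <f, φ_i>, with φ_0 = 1, φ_1 = x, φ_2 = x^2.
G =
  [2, 0, 2/3]
  [0, 2/3, 0]
  [2/3, 0, 2/5],
b = (2/3, 8/5, -2/15).
Solving gives a_0 = 1, a_1 = 12/5, a_2 = -2, so
  g(x) = -2*x^2 + 12*x/5 + 1.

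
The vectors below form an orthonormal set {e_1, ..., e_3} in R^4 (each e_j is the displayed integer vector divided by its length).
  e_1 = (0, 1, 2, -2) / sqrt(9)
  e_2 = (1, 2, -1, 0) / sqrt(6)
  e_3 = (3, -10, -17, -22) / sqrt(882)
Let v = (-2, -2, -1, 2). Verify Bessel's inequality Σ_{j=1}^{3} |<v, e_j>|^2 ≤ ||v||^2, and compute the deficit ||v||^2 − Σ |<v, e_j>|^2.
Σ |<v, e_j>|^2 = 562/49; ||v||^2 = 13; deficit = 75/49

Write each e_j = u_j / sqrt(<u_j, u_j>) where u_j is the displayed integer vector. Then <v, e_j> = <v, u_j> / sqrt(<u_j, u_j>), so |<v, e_j>|^2 = <v, u_j>^2 / <u_j, u_j>.
Coefficients: <v, e_1> = -8/sqrt(9), <v, e_2> = -5/sqrt(6), <v, e_3> = -13/sqrt(882).
Square and sum: Σ |<v, e_j>|^2 = 562/49.
Compute ||v||^2 = v·v = 13.
Deficit = 13 − 562/49 = 75/49 ≥ 0, confirming Bessel's inequality. (The deficit equals ||v − Σ <v,e_j> e_j||^2, the squared distance from v to span{e_j}.)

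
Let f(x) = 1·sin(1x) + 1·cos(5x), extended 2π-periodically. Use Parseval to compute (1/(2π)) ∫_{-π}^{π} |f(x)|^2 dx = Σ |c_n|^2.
Σ |c_n|^2 = 1

Expand |f|^2 and use orthogonality of {sin(nx), cos(mx)} on [-π, π]:
  ∫_{-π}^{π} sin(nx)^2 dx = π, ∫ cos(mx)^2 dx = π, and cross terms integrate to 0.
So ∫_{-π}^{π} f(x)^2 dx = 1^2 · π + 1^2 · π = (1 + 1)π.
Divide by 2π: (1 + 1)/2 = 1.
By Parseval, this equals Σ |c_n|^2.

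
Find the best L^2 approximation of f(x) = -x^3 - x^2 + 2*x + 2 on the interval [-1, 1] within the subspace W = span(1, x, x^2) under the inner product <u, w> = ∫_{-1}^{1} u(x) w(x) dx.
g(x) = -x^2 + 7*x/5 + 2

The best approximation g ∈ W is the orthogonal projection of f onto W. Writing g = a_0 + a_1 x + a_2 x^2, the coefficients solve the normal equations G · a = b where
  G_{ij} = <φ_i, φ_j> and b_i = <f, φ_i>, with φ_0 = 1, φ_1 = x, φ_2 = x^2.
G =
  [2, 0, 2/3]
  [0, 2/3, 0]
  [2/3, 0, 2/5],
b = (10/3, 14/15, 14/15).
Solving gives a_0 = 2, a_1 = 7/5, a_2 = -1, so
  g(x) = -x^2 + 7*x/5 + 2.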